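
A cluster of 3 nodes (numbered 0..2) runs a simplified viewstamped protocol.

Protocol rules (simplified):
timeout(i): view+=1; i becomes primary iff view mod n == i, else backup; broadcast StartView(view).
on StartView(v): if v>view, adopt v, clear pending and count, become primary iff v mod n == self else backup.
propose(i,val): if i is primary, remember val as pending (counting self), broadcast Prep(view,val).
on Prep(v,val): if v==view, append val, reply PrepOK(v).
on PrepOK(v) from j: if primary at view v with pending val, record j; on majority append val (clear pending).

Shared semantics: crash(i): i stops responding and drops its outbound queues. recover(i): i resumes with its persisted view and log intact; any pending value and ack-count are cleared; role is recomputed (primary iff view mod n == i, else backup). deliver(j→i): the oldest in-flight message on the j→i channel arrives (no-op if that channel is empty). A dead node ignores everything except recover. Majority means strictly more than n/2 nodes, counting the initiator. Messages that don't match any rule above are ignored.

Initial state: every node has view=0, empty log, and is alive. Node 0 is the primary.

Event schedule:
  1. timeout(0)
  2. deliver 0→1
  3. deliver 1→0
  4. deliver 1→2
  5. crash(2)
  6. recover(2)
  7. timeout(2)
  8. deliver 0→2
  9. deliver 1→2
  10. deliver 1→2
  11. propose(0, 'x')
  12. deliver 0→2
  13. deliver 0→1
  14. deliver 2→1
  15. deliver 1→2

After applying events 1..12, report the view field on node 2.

1

1. timeout(0):  <0:back v1 ->
2. deliver 0→1:  <1:prim v1 ->
3. deliver 1→0:  nop
4. deliver 1→2:  nop
5. crash(2):  <2:✗back v0 ->
6. recover(2):  <2:back v0 ->
7. timeout(2):  <2:back v1 ->
8. deliver 0→2:  nop
9. deliver 1→2:  nop
10. deliver 1→2:  nop
11. propose(0,'x'):  nop
12. deliver 0→2:  nop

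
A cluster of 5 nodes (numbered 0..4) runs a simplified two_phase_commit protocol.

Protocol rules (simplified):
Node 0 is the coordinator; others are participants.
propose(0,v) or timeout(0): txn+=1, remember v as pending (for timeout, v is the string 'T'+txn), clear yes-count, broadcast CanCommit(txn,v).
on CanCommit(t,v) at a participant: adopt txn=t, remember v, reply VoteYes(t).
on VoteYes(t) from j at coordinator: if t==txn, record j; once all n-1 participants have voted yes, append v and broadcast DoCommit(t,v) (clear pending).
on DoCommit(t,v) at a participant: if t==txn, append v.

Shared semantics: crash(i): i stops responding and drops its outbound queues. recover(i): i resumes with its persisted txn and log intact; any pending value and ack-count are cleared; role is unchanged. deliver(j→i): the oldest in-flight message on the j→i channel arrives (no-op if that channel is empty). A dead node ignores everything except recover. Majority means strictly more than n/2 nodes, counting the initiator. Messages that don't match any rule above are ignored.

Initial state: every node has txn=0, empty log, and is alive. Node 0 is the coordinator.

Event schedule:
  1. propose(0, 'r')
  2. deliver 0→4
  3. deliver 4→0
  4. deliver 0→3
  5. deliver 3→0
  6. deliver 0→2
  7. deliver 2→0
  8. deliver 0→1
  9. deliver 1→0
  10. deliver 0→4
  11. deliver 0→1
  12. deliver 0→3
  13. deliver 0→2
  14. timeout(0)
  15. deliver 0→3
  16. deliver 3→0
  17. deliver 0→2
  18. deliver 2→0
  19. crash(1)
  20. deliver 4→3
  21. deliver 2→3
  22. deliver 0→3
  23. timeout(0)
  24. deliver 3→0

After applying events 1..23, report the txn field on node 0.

3

step 1 propose(0,'r'): 0={coor,t=1,log=-}
step 2 deliver 0→4: 4={part,t=1,log=-}
step 3 deliver 4→0: —
step 4 deliver 0→3: 3={part,t=1,log=-}
step 5 deliver 3→0: —
step 6 deliver 0→2: 2={part,t=1,log=-}
step 7 deliver 2→0: —
step 8 deliver 0→1: 1={part,t=1,log=-}
step 9 deliver 1→0: 0={coor,t=1,log=r}
step 10 deliver 0→4: 4={part,t=1,log=r}
step 11 deliver 0→1: 1={part,t=1,log=r}
step 12 deliver 0→3: 3={part,t=1,log=r}
step 13 deliver 0→2: 2={part,t=1,log=r}
step 14 timeout(0): 0={coor,t=2,log=r}
step 15 deliver 0→3: 3={part,t=2,log=r}
step 16 deliver 3→0: —
step 17 deliver 0→2: 2={part,t=2,log=r}
step 18 deliver 2→0: —
step 19 crash(1): 1={✗part,t=1,log=r}
step 20 deliver 4→3: —
step 21 deliver 2→3: —
step 22 deliver 0→3: —
step 23 timeout(0): 0={coor,t=3,log=r}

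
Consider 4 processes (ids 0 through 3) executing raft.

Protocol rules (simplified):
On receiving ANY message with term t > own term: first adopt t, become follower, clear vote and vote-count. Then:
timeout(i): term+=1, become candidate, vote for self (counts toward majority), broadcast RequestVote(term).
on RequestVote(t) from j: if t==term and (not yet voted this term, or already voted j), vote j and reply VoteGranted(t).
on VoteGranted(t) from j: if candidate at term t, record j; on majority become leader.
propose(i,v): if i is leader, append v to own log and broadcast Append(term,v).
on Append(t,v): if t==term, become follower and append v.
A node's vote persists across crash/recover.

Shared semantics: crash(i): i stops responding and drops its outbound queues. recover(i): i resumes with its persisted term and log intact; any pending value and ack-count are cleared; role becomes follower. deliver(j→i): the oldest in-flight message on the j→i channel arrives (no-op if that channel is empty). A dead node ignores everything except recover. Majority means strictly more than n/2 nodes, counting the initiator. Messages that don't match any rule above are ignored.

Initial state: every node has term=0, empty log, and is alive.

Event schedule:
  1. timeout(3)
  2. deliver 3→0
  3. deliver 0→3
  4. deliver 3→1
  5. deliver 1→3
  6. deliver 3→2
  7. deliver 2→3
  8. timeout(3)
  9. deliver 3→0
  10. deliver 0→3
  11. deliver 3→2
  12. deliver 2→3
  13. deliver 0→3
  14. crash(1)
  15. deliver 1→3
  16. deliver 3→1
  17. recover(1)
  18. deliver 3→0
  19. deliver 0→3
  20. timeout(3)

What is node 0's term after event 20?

2

step 1 timeout(3): 3={cand,t=1,log=-}
step 2 deliver 3→0: 0={foll,t=1,log=-}
step 3 deliver 0→3: —
step 4 deliver 3→1: 1={foll,t=1,log=-}
step 5 deliver 1→3: 3={lead,t=1,log=-}
step 6 deliver 3→2: 2={foll,t=1,log=-}
step 7 deliver 2→3: —
step 8 timeout(3): 3={cand,t=2,log=-}
step 9 deliver 3→0: 0={foll,t=2,log=-}
step 10 deliver 0→3: —
step 11 deliver 3→2: 2={foll,t=2,log=-}
step 12 deliver 2→3: 3={lead,t=2,log=-}
step 13 deliver 0→3: —
step 14 crash(1): 1={✗foll,t=1,log=-}
step 15 deliver 1→3: —
step 16 deliver 3→1: —
step 17 recover(1): 1={foll,t=1,log=-}
step 18 deliver 3→0: —
step 19 deliver 0→3: —
step 20 timeout(3): 3={cand,t=3,log=-}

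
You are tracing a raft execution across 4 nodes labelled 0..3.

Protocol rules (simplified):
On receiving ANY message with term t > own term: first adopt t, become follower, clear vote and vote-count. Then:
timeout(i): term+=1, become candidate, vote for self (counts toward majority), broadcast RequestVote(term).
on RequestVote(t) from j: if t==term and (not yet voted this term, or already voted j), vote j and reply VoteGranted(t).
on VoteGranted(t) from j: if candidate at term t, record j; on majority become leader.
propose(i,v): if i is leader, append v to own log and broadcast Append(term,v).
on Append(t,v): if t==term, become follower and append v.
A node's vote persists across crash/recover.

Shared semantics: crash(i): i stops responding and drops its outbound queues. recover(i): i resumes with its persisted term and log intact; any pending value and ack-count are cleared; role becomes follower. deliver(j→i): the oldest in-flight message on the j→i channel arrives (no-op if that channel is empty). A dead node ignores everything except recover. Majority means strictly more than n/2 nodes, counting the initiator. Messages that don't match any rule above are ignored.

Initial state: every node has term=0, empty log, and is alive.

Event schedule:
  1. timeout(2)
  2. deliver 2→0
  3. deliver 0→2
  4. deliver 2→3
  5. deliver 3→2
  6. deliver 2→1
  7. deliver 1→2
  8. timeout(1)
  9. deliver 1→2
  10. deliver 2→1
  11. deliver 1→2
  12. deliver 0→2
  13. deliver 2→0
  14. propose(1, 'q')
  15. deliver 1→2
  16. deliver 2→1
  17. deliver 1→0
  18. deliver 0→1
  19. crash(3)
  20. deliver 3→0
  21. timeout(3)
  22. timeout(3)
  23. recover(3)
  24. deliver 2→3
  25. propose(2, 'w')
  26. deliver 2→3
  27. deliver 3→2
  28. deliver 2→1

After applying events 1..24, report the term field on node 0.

step 1 timeout(2): 2={cand,t=1,log=-}
step 2 deliver 2→0: 0={foll,t=1,log=-}
step 3 deliver 0→2: —
step 4 deliver 2→3: 3={foll,t=1,log=-}
step 5 deliver 3→2: 2={lead,t=1,log=-}
step 6 deliver 2→1: 1={foll,t=1,log=-}
step 7 deliver 1→2: —
step 8 timeout(1): 1={cand,t=2,log=-}
step 9 deliver 1→2: 2={foll,t=2,log=-}
step 10 deliver 2→1: —
step 11 deliver 1→2: —
step 12 deliver 0→2: —
step 13 deliver 2→0: —
step 14 propose(1,'q'): —
step 15 deliver 1→2: —
step 16 deliver 2→1: —
step 17 deliver 1→0: 0={foll,t=2,log=-}
step 18 deliver 0→1: 1={lead,t=2,log=-}
step 19 crash(3): 3={✗foll,t=1,log=-}
step 20 deliver 3→0: —
step 21 timeout(3): —
step 22 timeout(3): —
step 23 recover(3): 3={foll,t=1,log=-}
step 24 deliver 2→3: —

2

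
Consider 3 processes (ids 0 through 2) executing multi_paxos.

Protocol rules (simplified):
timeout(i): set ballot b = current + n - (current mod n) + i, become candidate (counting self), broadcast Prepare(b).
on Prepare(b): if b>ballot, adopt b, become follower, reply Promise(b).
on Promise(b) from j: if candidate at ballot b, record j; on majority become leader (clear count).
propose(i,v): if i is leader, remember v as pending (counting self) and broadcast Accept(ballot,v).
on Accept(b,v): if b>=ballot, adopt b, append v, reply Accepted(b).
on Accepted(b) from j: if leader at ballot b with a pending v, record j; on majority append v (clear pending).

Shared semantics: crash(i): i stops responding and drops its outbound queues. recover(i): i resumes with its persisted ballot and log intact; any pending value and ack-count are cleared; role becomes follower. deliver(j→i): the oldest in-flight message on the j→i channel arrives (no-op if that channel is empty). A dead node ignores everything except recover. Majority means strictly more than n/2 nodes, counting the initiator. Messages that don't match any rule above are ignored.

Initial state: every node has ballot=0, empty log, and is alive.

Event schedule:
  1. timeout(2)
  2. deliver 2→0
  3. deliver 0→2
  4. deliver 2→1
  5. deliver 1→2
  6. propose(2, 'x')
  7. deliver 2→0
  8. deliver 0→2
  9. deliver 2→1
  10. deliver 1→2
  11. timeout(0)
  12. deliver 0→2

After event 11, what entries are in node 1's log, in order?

[1] timeout(2) → N2(cand b5 [-])
[2] deliver 2→0 → N0(foll b5 [-])
[3] deliver 0→2 → N2(lead b5 [-])
[4] deliver 2→1 → N1(foll b5 [-])
[5] deliver 1→2 → ∅
[6] propose(2,'x') → ∅
[7] deliver 2→0 → N0(foll b5 [x])
[8] deliver 0→2 → N2(lead b5 [x])
[9] deliver 2→1 → N1(foll b5 [x])
[10] deliver 1→2 → ∅
[11] timeout(0) → N0(cand b6 [x])

x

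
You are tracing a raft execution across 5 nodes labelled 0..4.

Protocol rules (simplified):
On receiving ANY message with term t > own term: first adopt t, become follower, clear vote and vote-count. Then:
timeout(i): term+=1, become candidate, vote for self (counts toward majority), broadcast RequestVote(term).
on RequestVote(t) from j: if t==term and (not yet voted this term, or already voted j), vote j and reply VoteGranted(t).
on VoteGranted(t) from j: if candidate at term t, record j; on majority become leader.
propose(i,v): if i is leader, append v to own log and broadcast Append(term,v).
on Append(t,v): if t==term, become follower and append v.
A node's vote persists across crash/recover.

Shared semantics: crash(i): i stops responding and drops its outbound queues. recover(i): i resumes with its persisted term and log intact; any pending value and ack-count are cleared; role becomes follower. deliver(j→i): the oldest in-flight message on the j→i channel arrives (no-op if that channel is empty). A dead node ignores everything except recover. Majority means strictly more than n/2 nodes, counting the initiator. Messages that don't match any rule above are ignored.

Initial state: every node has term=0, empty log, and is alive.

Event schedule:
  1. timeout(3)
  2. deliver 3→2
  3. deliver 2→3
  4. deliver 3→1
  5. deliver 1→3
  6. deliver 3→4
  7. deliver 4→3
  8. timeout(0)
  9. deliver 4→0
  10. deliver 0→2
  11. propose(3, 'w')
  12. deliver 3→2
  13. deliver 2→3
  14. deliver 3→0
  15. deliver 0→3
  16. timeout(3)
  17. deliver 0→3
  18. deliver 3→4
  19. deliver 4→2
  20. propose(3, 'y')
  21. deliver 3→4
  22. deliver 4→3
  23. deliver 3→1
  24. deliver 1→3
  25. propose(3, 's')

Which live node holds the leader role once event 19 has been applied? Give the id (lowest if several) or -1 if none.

1. timeout(3):  <3:cand t1 ->
2. deliver 3→2:  <2:foll t1 ->
3. deliver 2→3:  nop
4. deliver 3→1:  <1:foll t1 ->
5. deliver 1→3:  <3:lead t1 ->
6. deliver 3→4:  <4:foll t1 ->
7. deliver 4→3:  nop
8. timeout(0):  <0:cand t1 ->
9. deliver 4→0:  nop
10. deliver 0→2:  nop
11. propose(3,'w'):  <3:lead t1 w>
12. deliver 3→2:  <2:foll t1 w>
13. deliver 2→3:  nop
14. deliver 3→0:  nop
15. deliver 0→3:  nop
16. timeout(3):  <3:cand t2 w>
17. deliver 0→3:  nop
18. deliver 3→4:  <4:foll t1 w>
19. deliver 4→2:  nop

-1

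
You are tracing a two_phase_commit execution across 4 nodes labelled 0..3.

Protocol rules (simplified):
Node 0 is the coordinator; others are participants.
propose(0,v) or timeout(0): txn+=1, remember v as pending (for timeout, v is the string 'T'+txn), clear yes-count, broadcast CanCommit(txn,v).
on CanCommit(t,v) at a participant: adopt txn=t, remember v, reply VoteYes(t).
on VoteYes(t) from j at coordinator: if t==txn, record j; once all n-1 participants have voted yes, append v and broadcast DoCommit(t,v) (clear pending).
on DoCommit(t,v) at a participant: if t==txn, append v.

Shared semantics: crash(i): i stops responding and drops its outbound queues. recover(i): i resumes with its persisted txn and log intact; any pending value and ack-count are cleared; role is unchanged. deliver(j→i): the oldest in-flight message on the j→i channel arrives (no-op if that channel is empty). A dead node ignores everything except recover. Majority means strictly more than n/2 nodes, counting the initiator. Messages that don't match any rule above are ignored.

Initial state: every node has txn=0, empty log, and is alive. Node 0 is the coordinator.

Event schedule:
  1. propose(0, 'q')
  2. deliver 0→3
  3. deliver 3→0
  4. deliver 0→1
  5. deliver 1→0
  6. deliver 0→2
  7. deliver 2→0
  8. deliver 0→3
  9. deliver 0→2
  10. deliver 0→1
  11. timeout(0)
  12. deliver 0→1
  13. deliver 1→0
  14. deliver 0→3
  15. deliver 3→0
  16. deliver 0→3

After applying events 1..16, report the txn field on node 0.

e1 propose(0,'q'): 0[coor,t=1,-]
e2 deliver 0→3: 3[part,t=1,-]
e3 deliver 3→0: ·
e4 deliver 0→1: 1[part,t=1,-]
e5 deliver 1→0: ·
e6 deliver 0→2: 2[part,t=1,-]
e7 deliver 2→0: 0[coor,t=1,q]
e8 deliver 0→3: 3[part,t=1,q]
e9 deliver 0→2: 2[part,t=1,q]
e10 deliver 0→1: 1[part,t=1,q]
e11 timeout(0): 0[coor,t=2,q]
e12 deliver 0→1: 1[part,t=2,q]
e13 deliver 1→0: ·
e14 deliver 0→3: 3[part,t=2,q]
e15 deliver 3→0: ·
e16 deliver 0→3: ·

2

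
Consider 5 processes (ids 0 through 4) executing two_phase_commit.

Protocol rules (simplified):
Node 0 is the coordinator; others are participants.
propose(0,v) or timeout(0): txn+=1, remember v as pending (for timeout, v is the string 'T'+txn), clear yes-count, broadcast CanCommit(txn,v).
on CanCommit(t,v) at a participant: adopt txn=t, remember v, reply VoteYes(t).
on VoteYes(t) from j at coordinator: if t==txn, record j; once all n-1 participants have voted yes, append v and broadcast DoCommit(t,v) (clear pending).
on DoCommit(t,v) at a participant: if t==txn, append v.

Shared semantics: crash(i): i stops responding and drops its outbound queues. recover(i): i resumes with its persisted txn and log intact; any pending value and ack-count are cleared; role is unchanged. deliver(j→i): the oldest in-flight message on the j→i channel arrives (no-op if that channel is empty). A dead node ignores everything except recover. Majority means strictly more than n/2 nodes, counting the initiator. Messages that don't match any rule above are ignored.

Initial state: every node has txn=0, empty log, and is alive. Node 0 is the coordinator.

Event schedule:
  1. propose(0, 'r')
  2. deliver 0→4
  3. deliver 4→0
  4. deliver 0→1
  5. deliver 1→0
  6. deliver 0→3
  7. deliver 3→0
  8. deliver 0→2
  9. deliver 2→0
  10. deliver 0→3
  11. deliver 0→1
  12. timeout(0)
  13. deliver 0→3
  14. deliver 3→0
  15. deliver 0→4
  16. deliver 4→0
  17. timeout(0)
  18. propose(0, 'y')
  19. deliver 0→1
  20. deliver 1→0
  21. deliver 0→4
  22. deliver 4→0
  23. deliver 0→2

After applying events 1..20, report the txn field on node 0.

after 1 — propose(0,'r'): n0:coor/t1/[-]
after 2 — deliver 0→4: n4:part/t1/[-]
after 3 — deliver 4→0: ·
after 4 — deliver 0→1: n1:part/t1/[-]
after 5 — deliver 1→0: ·
after 6 — deliver 0→3: n3:part/t1/[-]
after 7 — deliver 3→0: ·
after 8 — deliver 0→2: n2:part/t1/[-]
after 9 — deliver 2→0: n0:coor/t1/[r]
after 10 — deliver 0→3: n3:part/t1/[r]
after 11 — deliver 0→1: n1:part/t1/[r]
after 12 — timeout(0): n0:coor/t2/[r]
after 13 — deliver 0→3: n3:part/t2/[r]
after 14 — deliver 3→0: ·
after 15 — deliver 0→4: n4:part/t1/[r]
after 16 — deliver 4→0: ·
after 17 — timeout(0): n0:coor/t3/[r]
after 18 — propose(0,'y'): n0:coor/t4/[r]
after 19 — deliver 0→1: n1:part/t2/[r]
after 20 — deliver 1→0: ·

4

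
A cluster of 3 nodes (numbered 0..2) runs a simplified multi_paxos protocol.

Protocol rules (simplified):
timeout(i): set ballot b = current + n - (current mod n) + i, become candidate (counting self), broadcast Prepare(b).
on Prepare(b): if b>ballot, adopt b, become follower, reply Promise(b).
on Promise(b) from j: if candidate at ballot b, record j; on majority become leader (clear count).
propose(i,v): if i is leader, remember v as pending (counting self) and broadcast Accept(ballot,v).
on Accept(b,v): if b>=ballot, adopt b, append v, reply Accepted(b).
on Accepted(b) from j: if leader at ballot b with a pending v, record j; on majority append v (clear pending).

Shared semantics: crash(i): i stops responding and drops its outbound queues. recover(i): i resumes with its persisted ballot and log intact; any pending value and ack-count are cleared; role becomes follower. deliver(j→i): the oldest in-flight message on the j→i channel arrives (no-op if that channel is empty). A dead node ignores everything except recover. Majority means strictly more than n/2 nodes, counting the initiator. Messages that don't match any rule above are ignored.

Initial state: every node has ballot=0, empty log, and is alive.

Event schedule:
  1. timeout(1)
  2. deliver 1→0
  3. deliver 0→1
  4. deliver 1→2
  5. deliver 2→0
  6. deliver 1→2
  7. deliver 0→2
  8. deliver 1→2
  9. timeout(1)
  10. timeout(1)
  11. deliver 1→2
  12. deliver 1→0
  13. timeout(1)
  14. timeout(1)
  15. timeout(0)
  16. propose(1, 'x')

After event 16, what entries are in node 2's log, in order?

1. timeout(1):  <1:cand b4 ->
2. deliver 1→0:  <0:foll b4 ->
3. deliver 0→1:  <1:lead b4 ->
4. deliver 1→2:  <2:foll b4 ->
5. deliver 2→0:  nop
6. deliver 1→2:  nop
7. deliver 0→2:  nop
8. deliver 1→2:  nop
9. timeout(1):  <1:cand b7 ->
10. timeout(1):  <1:cand b10 ->
11. deliver 1→2:  <2:foll b7 ->
12. deliver 1→0:  <0:foll b7 ->
13. timeout(1):  <1:cand b13 ->
14. timeout(1):  <1:cand b16 ->
15. timeout(0):  <0:cand b9 ->
16. propose(1,'x'):  nop

empty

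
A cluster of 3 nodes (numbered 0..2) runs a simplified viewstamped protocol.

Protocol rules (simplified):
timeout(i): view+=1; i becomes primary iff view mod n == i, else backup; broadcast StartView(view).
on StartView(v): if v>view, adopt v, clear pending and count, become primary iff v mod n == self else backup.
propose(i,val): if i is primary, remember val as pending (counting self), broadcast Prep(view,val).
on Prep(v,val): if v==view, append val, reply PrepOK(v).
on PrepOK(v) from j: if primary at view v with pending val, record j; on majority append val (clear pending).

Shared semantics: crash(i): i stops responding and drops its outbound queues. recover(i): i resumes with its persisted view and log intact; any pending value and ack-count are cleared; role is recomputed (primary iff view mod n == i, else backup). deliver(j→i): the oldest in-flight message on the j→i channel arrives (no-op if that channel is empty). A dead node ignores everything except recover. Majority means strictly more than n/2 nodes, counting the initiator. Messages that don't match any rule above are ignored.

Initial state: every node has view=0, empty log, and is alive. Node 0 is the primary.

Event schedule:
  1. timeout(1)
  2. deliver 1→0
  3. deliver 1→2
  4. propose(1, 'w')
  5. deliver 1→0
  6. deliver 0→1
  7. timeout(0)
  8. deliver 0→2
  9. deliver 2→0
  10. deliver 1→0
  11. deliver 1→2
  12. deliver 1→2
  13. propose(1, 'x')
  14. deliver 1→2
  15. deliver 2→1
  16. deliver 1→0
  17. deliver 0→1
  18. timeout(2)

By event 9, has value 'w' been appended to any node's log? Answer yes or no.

1. timeout(1):  <1:prim v1 ->
2. deliver 1→0:  <0:back v1 ->
3. deliver 1→2:  <2:back v1 ->
4. propose(1,'w'):  nop
5. deliver 1→0:  <0:back v1 w>
6. deliver 0→1:  <1:prim v1 w>
7. timeout(0):  <0:back v2 w>
8. deliver 0→2:  <2:prim v2 ->
9. deliver 2→0:  nop

yes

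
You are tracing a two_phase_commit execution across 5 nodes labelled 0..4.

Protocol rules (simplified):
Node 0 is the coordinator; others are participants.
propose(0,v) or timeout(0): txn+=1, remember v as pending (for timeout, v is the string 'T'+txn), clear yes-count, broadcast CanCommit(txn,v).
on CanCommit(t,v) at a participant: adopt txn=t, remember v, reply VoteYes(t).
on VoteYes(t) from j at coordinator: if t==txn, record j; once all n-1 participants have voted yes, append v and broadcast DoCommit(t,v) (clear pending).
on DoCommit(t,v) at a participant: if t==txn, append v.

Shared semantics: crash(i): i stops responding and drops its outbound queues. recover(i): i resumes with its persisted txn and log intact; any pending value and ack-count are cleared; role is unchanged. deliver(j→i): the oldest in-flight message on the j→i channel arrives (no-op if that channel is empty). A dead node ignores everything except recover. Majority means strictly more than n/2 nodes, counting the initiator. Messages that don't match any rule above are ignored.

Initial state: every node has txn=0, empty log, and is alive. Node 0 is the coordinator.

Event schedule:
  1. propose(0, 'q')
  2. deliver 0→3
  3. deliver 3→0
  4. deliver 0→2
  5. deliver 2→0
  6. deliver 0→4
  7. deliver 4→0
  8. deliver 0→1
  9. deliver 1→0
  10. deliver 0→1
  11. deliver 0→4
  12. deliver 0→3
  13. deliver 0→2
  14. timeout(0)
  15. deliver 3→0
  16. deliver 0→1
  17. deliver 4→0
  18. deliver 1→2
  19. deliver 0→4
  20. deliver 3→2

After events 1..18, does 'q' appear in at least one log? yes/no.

yes

step 1 propose(0,'q'): 0={coor,t=1,log=-}
step 2 deliver 0→3: 3={part,t=1,log=-}
step 3 deliver 3→0: —
step 4 deliver 0→2: 2={part,t=1,log=-}
step 5 deliver 2→0: —
step 6 deliver 0→4: 4={part,t=1,log=-}
step 7 deliver 4→0: —
step 8 deliver 0→1: 1={part,t=1,log=-}
step 9 deliver 1→0: 0={coor,t=1,log=q}
step 10 deliver 0→1: 1={part,t=1,log=q}
step 11 deliver 0→4: 4={part,t=1,log=q}
step 12 deliver 0→3: 3={part,t=1,log=q}
step 13 deliver 0→2: 2={part,t=1,log=q}
step 14 timeout(0): 0={coor,t=2,log=q}
step 15 deliver 3→0: —
step 16 deliver 0→1: 1={part,t=2,log=q}
step 17 deliver 4→0: —
step 18 deliver 1→2: —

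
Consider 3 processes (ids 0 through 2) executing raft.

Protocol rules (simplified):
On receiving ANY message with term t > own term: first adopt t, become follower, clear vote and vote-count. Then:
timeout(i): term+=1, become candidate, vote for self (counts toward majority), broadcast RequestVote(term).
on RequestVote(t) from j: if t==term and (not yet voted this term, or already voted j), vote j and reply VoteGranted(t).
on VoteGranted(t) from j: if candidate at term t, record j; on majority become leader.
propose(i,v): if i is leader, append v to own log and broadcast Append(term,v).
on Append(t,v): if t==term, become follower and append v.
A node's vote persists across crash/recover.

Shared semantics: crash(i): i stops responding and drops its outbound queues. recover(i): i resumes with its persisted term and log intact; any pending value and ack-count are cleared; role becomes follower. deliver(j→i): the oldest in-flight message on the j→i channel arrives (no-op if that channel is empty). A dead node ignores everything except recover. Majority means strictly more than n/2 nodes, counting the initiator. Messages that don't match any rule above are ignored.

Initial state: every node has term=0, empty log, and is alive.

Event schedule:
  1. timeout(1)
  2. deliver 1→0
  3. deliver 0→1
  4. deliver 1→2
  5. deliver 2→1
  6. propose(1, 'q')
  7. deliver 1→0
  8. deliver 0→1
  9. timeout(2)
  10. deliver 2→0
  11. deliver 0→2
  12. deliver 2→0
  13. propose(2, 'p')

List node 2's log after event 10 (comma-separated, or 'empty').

empty

1. timeout(1):  <1:cand t1 ->
2. deliver 1→0:  <0:foll t1 ->
3. deliver 0→1:  <1:lead t1 ->
4. deliver 1→2:  <2:foll t1 ->
5. deliver 2→1:  nop
6. propose(1,'q'):  <1:lead t1 q>
7. deliver 1→0:  <0:foll t1 q>
8. deliver 0→1:  nop
9. timeout(2):  <2:cand t2 ->
10. deliver 2→0:  <0:foll t2 q>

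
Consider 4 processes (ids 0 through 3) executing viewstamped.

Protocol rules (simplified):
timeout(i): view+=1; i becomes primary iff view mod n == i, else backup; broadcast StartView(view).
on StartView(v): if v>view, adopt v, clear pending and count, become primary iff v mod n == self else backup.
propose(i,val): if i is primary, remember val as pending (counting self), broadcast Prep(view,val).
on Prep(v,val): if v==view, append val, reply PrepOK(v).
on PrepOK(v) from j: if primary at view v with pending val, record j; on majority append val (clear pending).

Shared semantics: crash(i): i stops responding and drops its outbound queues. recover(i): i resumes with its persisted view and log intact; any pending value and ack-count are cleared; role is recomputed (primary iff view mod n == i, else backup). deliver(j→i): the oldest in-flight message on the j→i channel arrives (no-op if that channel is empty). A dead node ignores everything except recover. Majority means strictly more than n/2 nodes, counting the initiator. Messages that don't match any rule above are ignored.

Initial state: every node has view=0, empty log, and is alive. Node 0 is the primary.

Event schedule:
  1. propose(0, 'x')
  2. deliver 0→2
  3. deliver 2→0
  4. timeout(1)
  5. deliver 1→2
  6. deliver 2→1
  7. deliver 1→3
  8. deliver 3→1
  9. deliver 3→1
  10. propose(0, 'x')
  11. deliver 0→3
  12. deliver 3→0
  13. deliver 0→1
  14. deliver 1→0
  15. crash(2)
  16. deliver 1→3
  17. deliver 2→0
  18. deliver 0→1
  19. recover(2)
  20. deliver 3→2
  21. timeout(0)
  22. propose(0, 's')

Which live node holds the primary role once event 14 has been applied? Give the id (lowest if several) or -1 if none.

1. propose(0,'x'):  nop
2. deliver 0→2:  <2:back v0 x>
3. deliver 2→0:  nop
4. timeout(1):  <1:prim v1 ->
5. deliver 1→2:  <2:back v1 x>
6. deliver 2→1:  nop
7. deliver 1→3:  <3:back v1 ->
8. deliver 3→1:  nop
9. deliver 3→1:  nop
10. propose(0,'x'):  nop
11. deliver 0→3:  nop
12. deliver 3→0:  nop
13. deliver 0→1:  nop
14. deliver 1→0:  <0:back v1 ->

1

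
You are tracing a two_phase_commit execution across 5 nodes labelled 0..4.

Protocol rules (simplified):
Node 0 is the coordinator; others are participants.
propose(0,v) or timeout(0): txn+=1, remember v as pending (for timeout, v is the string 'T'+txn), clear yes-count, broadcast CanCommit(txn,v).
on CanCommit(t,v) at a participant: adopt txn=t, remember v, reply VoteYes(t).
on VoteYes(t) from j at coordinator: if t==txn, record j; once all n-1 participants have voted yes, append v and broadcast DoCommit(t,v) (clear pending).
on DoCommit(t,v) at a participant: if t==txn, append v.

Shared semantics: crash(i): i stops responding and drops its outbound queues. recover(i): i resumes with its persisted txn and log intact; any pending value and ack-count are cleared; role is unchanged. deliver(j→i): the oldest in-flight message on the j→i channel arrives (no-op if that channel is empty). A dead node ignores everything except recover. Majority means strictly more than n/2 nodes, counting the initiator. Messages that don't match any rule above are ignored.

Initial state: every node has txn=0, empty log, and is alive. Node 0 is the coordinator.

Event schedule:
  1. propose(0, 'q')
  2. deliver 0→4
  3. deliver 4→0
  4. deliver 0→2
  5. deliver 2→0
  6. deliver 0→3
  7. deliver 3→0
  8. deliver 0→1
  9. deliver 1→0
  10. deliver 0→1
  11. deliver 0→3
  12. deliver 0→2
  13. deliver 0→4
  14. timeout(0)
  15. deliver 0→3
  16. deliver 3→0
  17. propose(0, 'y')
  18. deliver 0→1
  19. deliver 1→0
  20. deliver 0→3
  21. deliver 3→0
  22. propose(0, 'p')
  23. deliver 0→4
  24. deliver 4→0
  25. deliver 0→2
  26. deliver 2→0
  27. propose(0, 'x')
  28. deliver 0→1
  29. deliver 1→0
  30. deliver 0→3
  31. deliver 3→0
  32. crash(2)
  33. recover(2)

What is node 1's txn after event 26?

after 1 — propose(0,'q'): n0:coor/t1/[-]
after 2 — deliver 0→4: n4:part/t1/[-]
after 3 — deliver 4→0: ·
after 4 — deliver 0→2: n2:part/t1/[-]
after 5 — deliver 2→0: ·
after 6 — deliver 0→3: n3:part/t1/[-]
after 7 — deliver 3→0: ·
after 8 — deliver 0→1: n1:part/t1/[-]
after 9 — deliver 1→0: n0:coor/t1/[q]
after 10 — deliver 0→1: n1:part/t1/[q]
after 11 — deliver 0→3: n3:part/t1/[q]
after 12 — deliver 0→2: n2:part/t1/[q]
after 13 — deliver 0→4: n4:part/t1/[q]
after 14 — timeout(0): n0:coor/t2/[q]
after 15 — deliver 0→3: n3:part/t2/[q]
after 16 — deliver 3→0: ·
after 17 — propose(0,'y'): n0:coor/t3/[q]
after 18 — deliver 0→1: n1:part/t2/[q]
after 19 — deliver 1→0: ·
after 20 — deliver 0→3: n3:part/t3/[q]
after 21 — deliver 3→0: ·
after 22 — propose(0,'p'): n0:coor/t4/[q]
after 23 — deliver 0→4: n4:part/t2/[q]
after 24 — deliver 4→0: ·
after 25 — deliver 0→2: n2:part/t2/[q]
after 26 — deliver 2→0: ·

2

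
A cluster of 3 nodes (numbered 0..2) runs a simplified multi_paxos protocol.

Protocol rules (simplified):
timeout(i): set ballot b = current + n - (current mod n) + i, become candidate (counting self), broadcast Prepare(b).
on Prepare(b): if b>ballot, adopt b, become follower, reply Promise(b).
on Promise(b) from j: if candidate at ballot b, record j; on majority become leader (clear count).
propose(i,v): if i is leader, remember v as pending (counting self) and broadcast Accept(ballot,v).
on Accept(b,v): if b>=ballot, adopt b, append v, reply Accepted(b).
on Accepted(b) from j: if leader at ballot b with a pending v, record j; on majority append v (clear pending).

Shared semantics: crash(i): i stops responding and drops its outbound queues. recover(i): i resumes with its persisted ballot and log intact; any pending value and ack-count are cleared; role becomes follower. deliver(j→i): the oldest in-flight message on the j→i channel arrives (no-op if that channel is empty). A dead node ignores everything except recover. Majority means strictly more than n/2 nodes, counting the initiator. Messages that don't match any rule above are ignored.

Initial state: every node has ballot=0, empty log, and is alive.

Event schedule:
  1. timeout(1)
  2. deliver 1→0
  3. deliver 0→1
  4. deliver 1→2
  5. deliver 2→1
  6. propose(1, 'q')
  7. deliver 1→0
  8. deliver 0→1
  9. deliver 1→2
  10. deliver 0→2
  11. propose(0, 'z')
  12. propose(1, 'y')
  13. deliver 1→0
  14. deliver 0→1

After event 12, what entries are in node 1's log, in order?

q

e1 timeout(1): 1[cand,b=4,-]
e2 deliver 1→0: 0[foll,b=4,-]
e3 deliver 0→1: 1[lead,b=4,-]
e4 deliver 1→2: 2[foll,b=4,-]
e5 deliver 2→1: ·
e6 propose(1,'q'): ·
e7 deliver 1→0: 0[foll,b=4,q]
e8 deliver 0→1: 1[lead,b=4,q]
e9 deliver 1→2: 2[foll,b=4,q]
e10 deliver 0→2: ·
e11 propose(0,'z'): ·
e12 propose(1,'y'): ·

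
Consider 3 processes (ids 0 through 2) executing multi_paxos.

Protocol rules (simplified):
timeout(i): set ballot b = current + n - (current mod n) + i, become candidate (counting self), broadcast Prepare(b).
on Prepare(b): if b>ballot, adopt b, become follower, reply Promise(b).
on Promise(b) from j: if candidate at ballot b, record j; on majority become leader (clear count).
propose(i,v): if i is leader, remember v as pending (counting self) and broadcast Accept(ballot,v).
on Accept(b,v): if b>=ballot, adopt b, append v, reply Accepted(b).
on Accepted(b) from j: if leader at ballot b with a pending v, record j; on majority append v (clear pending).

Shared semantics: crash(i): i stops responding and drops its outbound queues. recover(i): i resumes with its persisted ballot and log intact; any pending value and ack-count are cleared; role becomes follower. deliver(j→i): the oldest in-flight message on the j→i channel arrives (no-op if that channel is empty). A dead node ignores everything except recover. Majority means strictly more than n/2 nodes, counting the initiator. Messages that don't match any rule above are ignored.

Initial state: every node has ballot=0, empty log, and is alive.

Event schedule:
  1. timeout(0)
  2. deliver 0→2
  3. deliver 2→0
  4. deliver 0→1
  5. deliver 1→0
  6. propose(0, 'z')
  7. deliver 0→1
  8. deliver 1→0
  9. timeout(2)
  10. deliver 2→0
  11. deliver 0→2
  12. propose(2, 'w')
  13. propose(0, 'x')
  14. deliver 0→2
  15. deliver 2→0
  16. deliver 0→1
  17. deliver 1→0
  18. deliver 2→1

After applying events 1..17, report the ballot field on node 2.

8

after 1 — timeout(0): n0:cand/b3/[-]
after 2 — deliver 0→2: n2:foll/b3/[-]
after 3 — deliver 2→0: n0:lead/b3/[-]
after 4 — deliver 0→1: n1:foll/b3/[-]
after 5 — deliver 1→0: ·
after 6 — propose(0,'z'): ·
after 7 — deliver 0→1: n1:foll/b3/[z]
after 8 — deliver 1→0: n0:lead/b3/[z]
after 9 — timeout(2): n2:cand/b8/[-]
after 10 — deliver 2→0: n0:foll/b8/[z]
after 11 — deliver 0→2: ·
after 12 — propose(2,'w'): ·
after 13 — propose(0,'x'): ·
after 14 — deliver 0→2: n2:lead/b8/[-]
after 15 — deliver 2→0: ·
after 16 — deliver 0→1: ·
after 17 — deliver 1→0: ·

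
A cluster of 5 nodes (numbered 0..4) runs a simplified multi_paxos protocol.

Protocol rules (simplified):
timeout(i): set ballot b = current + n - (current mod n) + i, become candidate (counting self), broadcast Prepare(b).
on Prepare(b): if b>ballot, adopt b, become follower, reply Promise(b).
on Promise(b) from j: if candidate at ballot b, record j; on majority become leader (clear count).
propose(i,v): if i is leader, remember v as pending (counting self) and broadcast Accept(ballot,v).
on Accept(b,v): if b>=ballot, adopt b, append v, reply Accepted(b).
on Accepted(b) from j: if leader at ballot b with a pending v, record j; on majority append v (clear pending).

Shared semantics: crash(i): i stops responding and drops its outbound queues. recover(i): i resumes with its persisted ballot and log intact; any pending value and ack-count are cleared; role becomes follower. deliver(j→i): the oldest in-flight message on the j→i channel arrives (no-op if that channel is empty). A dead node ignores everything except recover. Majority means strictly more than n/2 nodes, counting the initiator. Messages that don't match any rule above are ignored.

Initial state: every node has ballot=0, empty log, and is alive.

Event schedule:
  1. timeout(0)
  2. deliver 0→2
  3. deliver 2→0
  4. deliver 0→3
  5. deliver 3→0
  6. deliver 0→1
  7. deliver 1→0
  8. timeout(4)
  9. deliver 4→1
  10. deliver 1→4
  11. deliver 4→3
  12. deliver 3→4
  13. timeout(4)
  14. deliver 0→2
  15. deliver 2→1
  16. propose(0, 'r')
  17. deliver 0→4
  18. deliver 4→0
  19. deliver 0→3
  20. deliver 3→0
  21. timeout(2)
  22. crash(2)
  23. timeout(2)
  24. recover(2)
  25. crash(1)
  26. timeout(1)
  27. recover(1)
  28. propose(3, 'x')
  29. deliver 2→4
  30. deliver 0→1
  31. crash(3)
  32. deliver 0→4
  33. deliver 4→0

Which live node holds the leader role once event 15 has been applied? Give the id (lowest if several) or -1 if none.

0

step 1 timeout(0): 0={cand,b=5,log=-}
step 2 deliver 0→2: 2={foll,b=5,log=-}
step 3 deliver 2→0: —
step 4 deliver 0→3: 3={foll,b=5,log=-}
step 5 deliver 3→0: 0={lead,b=5,log=-}
step 6 deliver 0→1: 1={foll,b=5,log=-}
step 7 deliver 1→0: —
step 8 timeout(4): 4={cand,b=9,log=-}
step 9 deliver 4→1: 1={foll,b=9,log=-}
step 10 deliver 1→4: —
step 11 deliver 4→3: 3={foll,b=9,log=-}
step 12 deliver 3→4: 4={lead,b=9,log=-}
step 13 timeout(4): 4={cand,b=14,log=-}
step 14 deliver 0→2: —
step 15 deliver 2→1: —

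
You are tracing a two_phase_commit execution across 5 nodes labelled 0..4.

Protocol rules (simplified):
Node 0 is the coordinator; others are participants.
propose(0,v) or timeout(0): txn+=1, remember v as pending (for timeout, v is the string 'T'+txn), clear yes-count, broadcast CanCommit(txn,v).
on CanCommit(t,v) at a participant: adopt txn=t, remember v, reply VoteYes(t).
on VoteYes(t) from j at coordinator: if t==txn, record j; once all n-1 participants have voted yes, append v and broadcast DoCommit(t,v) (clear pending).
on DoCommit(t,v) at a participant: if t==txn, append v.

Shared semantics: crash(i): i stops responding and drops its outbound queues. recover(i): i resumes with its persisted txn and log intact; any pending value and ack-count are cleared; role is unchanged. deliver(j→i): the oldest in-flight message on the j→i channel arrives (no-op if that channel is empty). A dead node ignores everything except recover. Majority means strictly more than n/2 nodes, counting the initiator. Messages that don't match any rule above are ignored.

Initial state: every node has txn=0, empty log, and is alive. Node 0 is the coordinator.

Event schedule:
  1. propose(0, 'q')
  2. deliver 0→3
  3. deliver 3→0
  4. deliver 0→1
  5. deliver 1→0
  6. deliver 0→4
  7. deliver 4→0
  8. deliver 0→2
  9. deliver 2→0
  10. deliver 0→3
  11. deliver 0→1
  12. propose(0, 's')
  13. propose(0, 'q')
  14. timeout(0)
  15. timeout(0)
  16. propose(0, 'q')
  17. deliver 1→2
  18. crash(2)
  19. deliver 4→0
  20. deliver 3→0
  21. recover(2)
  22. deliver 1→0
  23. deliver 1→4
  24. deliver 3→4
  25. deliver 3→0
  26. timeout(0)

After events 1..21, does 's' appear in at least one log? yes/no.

e1 propose(0,'q'): 0[coor,t=1,-]
e2 deliver 0→3: 3[part,t=1,-]
e3 deliver 3→0: ·
e4 deliver 0→1: 1[part,t=1,-]
e5 deliver 1→0: ·
e6 deliver 0→4: 4[part,t=1,-]
e7 deliver 4→0: ·
e8 deliver 0→2: 2[part,t=1,-]
e9 deliver 2→0: 0[coor,t=1,q]
e10 deliver 0→3: 3[part,t=1,q]
e11 deliver 0→1: 1[part,t=1,q]
e12 propose(0,'s'): 0[coor,t=2,q]
e13 propose(0,'q'): 0[coor,t=3,q]
e14 timeout(0): 0[coor,t=4,q]
e15 timeout(0): 0[coor,t=5,q]
e16 propose(0,'q'): 0[coor,t=6,q]
e17 deliver 1→2: ·
e18 crash(2): 2[✗part,t=1,-]
e19 deliver 4→0: ·
e20 deliver 3→0: ·
e21 recover(2): 2[part,t=1,-]

no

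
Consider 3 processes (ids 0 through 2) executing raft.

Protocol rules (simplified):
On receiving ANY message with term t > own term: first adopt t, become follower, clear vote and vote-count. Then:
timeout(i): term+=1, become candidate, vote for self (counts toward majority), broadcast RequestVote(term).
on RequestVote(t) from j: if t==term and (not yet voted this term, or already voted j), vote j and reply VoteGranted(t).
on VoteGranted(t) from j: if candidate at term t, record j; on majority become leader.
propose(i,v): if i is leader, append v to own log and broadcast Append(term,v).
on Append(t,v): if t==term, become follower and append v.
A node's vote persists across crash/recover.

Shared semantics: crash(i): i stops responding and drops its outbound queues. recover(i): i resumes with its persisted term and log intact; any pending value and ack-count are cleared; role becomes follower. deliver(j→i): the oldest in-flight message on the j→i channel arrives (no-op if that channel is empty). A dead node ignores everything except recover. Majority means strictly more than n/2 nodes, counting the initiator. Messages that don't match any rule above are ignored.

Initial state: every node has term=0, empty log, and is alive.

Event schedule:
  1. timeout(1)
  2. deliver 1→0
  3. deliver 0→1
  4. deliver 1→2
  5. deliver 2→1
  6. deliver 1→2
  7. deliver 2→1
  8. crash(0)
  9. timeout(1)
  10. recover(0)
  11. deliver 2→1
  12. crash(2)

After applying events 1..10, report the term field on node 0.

1

step 1 timeout(1): 1={cand,t=1,log=-}
step 2 deliver 1→0: 0={foll,t=1,log=-}
step 3 deliver 0→1: 1={lead,t=1,log=-}
step 4 deliver 1→2: 2={foll,t=1,log=-}
step 5 deliver 2→1: —
step 6 deliver 1→2: —
step 7 deliver 2→1: —
step 8 crash(0): 0={✗foll,t=1,log=-}
step 9 timeout(1): 1={cand,t=2,log=-}
step 10 recover(0): 0={foll,t=1,log=-}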